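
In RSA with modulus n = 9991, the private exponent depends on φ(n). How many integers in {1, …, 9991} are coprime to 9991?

9792

Factor: 9991 = 97 · 103.
φ(9991) = (97−1) · (103−1) = 96 · 102 = 9792.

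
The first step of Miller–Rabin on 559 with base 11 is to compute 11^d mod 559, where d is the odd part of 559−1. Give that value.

434

559 − 1 = 558 = 2^1 · 279, so d = 279.
11^1 ≡ 11 (mod 559)
11^2 ≡ 11^2 = 121 ≡ 121 (mod 559)
11^4 ≡ 121^2 = 14641 ≡ 107 (mod 559)
11^8 ≡ 107^2 = 11449 ≡ 269 (mod 559)
11^16 ≡ 269^2 = 72361 ≡ 250 (mod 559)
11^32 ≡ 250^2 = 62500 ≡ 451 (mod 559)
11^64 ≡ 451^2 = 203401 ≡ 484 (mod 559)
11^128 ≡ 484^2 = 234256 ≡ 35 (mod 559)
11^256 ≡ 35^2 = 1225 ≡ 107 (mod 559)
279 = 256 + 16 + 4 + 2 + 1 in binary powers of 2.
So 11^279 ≡ 107 · 250 · 107 · 121 · 11 ≡ 434 (mod 559).
Squaring chain: 434; never reaches −1, so base 11 is a Miller–Rabin witness that 559 is composite.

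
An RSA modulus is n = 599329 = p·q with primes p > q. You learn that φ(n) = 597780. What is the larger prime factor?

811

φ(n) = (p−1)(q−1) = n − (p+q) + 1, so p + q = 599329 − 597780 + 1 = 1550.
p and q are the roots of t² − 1550t + 599329 = 0.
Discriminant: 1550² − 4·599329 = 2402500 − 2397316 = 5184; √5184 = 72.
q = (1550 − 72)/2 = 739, p = (1550 + 72)/2 = 811.
Check: 739 · 811 = 599329.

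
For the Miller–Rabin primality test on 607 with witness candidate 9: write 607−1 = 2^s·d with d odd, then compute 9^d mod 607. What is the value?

1

607 − 1 = 606 = 2^1 · 303, so d = 303.
9^1 ≡ 9 (mod 607)
9^2 ≡ 9^2 = 81 ≡ 81 (mod 607)
9^4 ≡ 81^2 = 6561 ≡ 491 (mod 607)
9^8 ≡ 491^2 = 241081 ≡ 102 (mod 607)
9^16 ≡ 102^2 = 10404 ≡ 85 (mod 607)
9^32 ≡ 85^2 = 7225 ≡ 548 (mod 607)
9^64 ≡ 548^2 = 300304 ≡ 446 (mod 607)
9^128 ≡ 446^2 = 198916 ≡ 427 (mod 607)
9^256 ≡ 427^2 = 182329 ≡ 229 (mod 607)
303 = 256 + 32 + 8 + 4 + 2 + 1 in binary powers of 2.
So 9^303 ≡ 229 · 548 · 102 · 491 · 81 · 9 ≡ 1 (mod 607).
Since 9^d ≡ 1 (mod 607), base 9 does not prove 607 composite.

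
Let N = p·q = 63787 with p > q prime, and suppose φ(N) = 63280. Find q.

227

φ(n) = (p−1)(q−1) = n − (p+q) + 1, so p + q = 63787 − 63280 + 1 = 508.
p and q are the roots of t² − 508t + 63787 = 0.
Discriminant: 508² − 4·63787 = 258064 − 255148 = 2916; √2916 = 54.
q = (508 − 54)/2 = 227, p = (508 + 54)/2 = 281.
Check: 227 · 281 = 63787.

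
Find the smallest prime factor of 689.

689 is odd.
Digit sum 23, not divisible by 3.
Ends in 9: not divisible by 5.
7: 689 = 7·98 + 3
11: 689 = 11·62 + 7
13: 689 = 13·53

13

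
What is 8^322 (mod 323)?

30

8^1 ≡ 8 (mod 323)
8^2 ≡ 8^2 = 64 ≡ 64 (mod 323)
8^4 ≡ 64^2 = 4096 ≡ 220 (mod 323)
8^8 ≡ 220^2 = 48400 ≡ 273 (mod 323)
8^16 ≡ 273^2 = 74529 ≡ 239 (mod 323)
8^32 ≡ 239^2 = 57121 ≡ 273 (mod 323)
8^64 ≡ 273^2 = 74529 ≡ 239 (mod 323)
8^128 ≡ 239^2 = 57121 ≡ 273 (mod 323)
8^256 ≡ 273^2 = 74529 ≡ 239 (mod 323)
322 = 256 + 64 + 2 in binary powers of 2.
So 8^322 ≡ 239 · 239 · 64 ≡ 30 (mod 323).
Since 30 ≠ 1, base 8 is a Fermat witness: 323 is composite.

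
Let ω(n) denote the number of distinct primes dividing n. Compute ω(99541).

99541 = 13^2 · 589
589 = 19 · 31
99541 = 13^2 · 19 · 31, which has 3 distinct prime factors.

3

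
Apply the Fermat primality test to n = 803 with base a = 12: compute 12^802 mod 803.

771

12^1 ≡ 12 (mod 803)
12^2 ≡ 12^2 = 144 ≡ 144 (mod 803)
12^4 ≡ 144^2 = 20736 ≡ 661 (mod 803)
12^8 ≡ 661^2 = 436921 ≡ 89 (mod 803)
12^16 ≡ 89^2 = 7921 ≡ 694 (mod 803)
12^32 ≡ 694^2 = 481636 ≡ 639 (mod 803)
12^64 ≡ 639^2 = 408321 ≡ 397 (mod 803)
12^128 ≡ 397^2 = 157609 ≡ 221 (mod 803)
12^256 ≡ 221^2 = 48841 ≡ 661 (mod 803)
12^512 ≡ 661^2 = 436921 ≡ 89 (mod 803)
802 = 512 + 256 + 32 + 2 in binary powers of 2.
So 12^802 ≡ 89 · 661 · 639 · 144 ≡ 771 (mod 803).
Since 771 ≠ 1, base 12 is a Fermat witness: 803 is composite.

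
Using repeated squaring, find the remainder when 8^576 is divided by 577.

1

8^1 ≡ 8 (mod 577)
8^2 ≡ 8^2 = 64 ≡ 64 (mod 577)
8^4 ≡ 64^2 = 4096 ≡ 57 (mod 577)
8^8 ≡ 57^2 = 3249 ≡ 364 (mod 577)
8^16 ≡ 364^2 = 132496 ≡ 363 (mod 577)
8^32 ≡ 363^2 = 131769 ≡ 213 (mod 577)
8^64 ≡ 213^2 = 45369 ≡ 363 (mod 577)
8^128 ≡ 363^2 = 131769 ≡ 213 (mod 577)
8^256 ≡ 213^2 = 45369 ≡ 363 (mod 577)
8^512 ≡ 363^2 = 131769 ≡ 213 (mod 577)
576 = 512 + 64 in binary powers of 2.
So 8^576 ≡ 213 · 363 ≡ 1 (mod 577).
Since the result is 1, base 8 gives no evidence that 577 is composite.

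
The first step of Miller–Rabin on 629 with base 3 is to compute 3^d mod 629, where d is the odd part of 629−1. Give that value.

437

629 − 1 = 628 = 2^2 · 157, so d = 157.
3^1 ≡ 3 (mod 629)
3^2 ≡ 3^2 = 9 ≡ 9 (mod 629)
3^4 ≡ 9^2 = 81 ≡ 81 (mod 629)
3^8 ≡ 81^2 = 6561 ≡ 271 (mod 629)
3^16 ≡ 271^2 = 73441 ≡ 477 (mod 629)
3^32 ≡ 477^2 = 227529 ≡ 460 (mod 629)
3^64 ≡ 460^2 = 211600 ≡ 256 (mod 629)
3^128 ≡ 256^2 = 65536 ≡ 120 (mod 629)
157 = 128 + 16 + 8 + 4 + 1 in binary powers of 2.
So 3^157 ≡ 120 · 477 · 271 · 81 · 3 ≡ 437 (mod 629).
Squaring chain: 437 → 382; never reaches −1, so base 3 is a Miller–Rabin witness that 629 is composite.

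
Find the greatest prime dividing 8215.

53

8215 = 5 · 1643
1643 = 31 · 53
53 is prime.
So 8215 = 5 · 31 · 53; the largest prime factor is 53.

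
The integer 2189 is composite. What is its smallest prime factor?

11

2189 is odd.
Digit sum 20, not divisible by 3.
Ends in 9: not divisible by 5.
7: 2189 = 7·312 + 5
11: 2189 = 11·199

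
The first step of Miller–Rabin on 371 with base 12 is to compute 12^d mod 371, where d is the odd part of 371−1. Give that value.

339

371 − 1 = 370 = 2^1 · 185, so d = 185.
12^1 ≡ 12 (mod 371)
12^2 ≡ 12^2 = 144 ≡ 144 (mod 371)
12^4 ≡ 144^2 = 20736 ≡ 331 (mod 371)
12^8 ≡ 331^2 = 109561 ≡ 116 (mod 371)
12^16 ≡ 116^2 = 13456 ≡ 100 (mod 371)
12^32 ≡ 100^2 = 10000 ≡ 354 (mod 371)
12^64 ≡ 354^2 = 125316 ≡ 289 (mod 371)
12^128 ≡ 289^2 = 83521 ≡ 46 (mod 371)
185 = 128 + 32 + 16 + 8 + 1 in binary powers of 2.
So 12^185 ≡ 46 · 354 · 100 · 116 · 12 ≡ 339 (mod 371).
Squaring chain: 339; never reaches −1, so base 12 is a Miller–Rabin witness that 371 is composite.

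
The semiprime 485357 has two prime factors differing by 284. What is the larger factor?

853

Since p = q + 284, we have 485357 = q(q + 284), so q² + 284q − 485357 = 0.
Discriminant: 284² + 4·485357 = 80656 + 1941428 = 2022084; √2022084 = 1422.
q = (−284 + 1422)/2 = 569, and p = q + 284 = 853.
Check: 569 · 853 = 485357.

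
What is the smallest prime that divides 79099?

83

79099 is odd.
Digit sum 34, not divisible by 3.
Ends in 9: not divisible by 5.
7: 79099 = 7·11299 + 6
11: 79099 = 11·7190 + 9
13: 79099 = 13·6084 + 7
17: 79099 = 17·4652 + 15
19: 79099 = 19·4163 + 2
23: 79099 = 23·3439 + 2
29: 79099 = 29·2727 + 16
31: 79099 = 31·2551 + 18
37: 79099 = 37·2137 + 30
41: 79099 = 41·1929 + 10
43: 79099 = 43·1839 + 22
47: 79099 = 47·1682 + 45
53: 79099 = 53·1492 + 23
59: 79099 = 59·1340 + 39
61: 79099 = 61·1296 + 43
67: 79099 = 67·1180 + 39
71: 79099 = 71·1114 + 5
73: 79099 = 73·1083 + 40
79: 79099 = 79·1001 + 20
83: 79099 = 83·953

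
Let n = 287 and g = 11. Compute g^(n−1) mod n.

74

11^1 ≡ 11 (mod 287)
11^2 ≡ 11^2 = 121 ≡ 121 (mod 287)
11^4 ≡ 121^2 = 14641 ≡ 4 (mod 287)
11^8 ≡ 4^2 = 16 ≡ 16 (mod 287)
11^16 ≡ 16^2 = 256 ≡ 256 (mod 287)
11^32 ≡ 256^2 = 65536 ≡ 100 (mod 287)
11^64 ≡ 100^2 = 10000 ≡ 242 (mod 287)
11^128 ≡ 242^2 = 58564 ≡ 16 (mod 287)
11^256 ≡ 16^2 = 256 ≡ 256 (mod 287)
286 = 256 + 16 + 8 + 4 + 2 in binary powers of 2.
So 11^286 ≡ 256 · 256 · 16 · 4 · 121 ≡ 74 (mod 287).
Since 74 ≠ 1, base 11 is a Fermat witness: 287 is composite.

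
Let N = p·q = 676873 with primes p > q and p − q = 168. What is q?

Since p = q + 168, we have 676873 = q(q + 168), so q² + 168q − 676873 = 0.
Discriminant: 168² + 4·676873 = 28224 + 2707492 = 2735716; √2735716 = 1654.
q = (−168 + 1654)/2 = 743, and p = q + 168 = 911.
Check: 743 · 911 = 676873.

743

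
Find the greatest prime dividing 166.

83

166 = 2 · 83
83 is prime.
So 166 = 2 · 83; the largest prime factor is 83.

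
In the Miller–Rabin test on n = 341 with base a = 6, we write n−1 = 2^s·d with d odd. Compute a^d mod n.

285

341 − 1 = 340 = 2^2 · 85, so d = 85.
6^1 ≡ 6 (mod 341)
6^2 ≡ 6^2 = 36 ≡ 36 (mod 341)
6^4 ≡ 36^2 = 1296 ≡ 273 (mod 341)
6^8 ≡ 273^2 = 74529 ≡ 191 (mod 341)
6^16 ≡ 191^2 = 36481 ≡ 335 (mod 341)
6^32 ≡ 335^2 = 112225 ≡ 36 (mod 341)
6^64 ≡ 36^2 = 1296 ≡ 273 (mod 341)
85 = 64 + 16 + 4 + 1 in binary powers of 2.
So 6^85 ≡ 273 · 335 · 273 · 6 ≡ 285 (mod 341).
Squaring chain: 285 → 67; never reaches −1, so base 6 is a Miller–Rabin witness that 341 is composite.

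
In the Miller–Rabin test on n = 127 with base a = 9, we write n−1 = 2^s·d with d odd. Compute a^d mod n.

1

127 − 1 = 126 = 2^1 · 63, so d = 63.
9^1 ≡ 9 (mod 127)
9^2 ≡ 9^2 = 81 ≡ 81 (mod 127)
9^4 ≡ 81^2 = 6561 ≡ 84 (mod 127)
9^8 ≡ 84^2 = 7056 ≡ 71 (mod 127)
9^16 ≡ 71^2 = 5041 ≡ 88 (mod 127)
9^32 ≡ 88^2 = 7744 ≡ 124 (mod 127)
63 = 32 + 16 + 8 + 4 + 2 + 1 in binary powers of 2.
So 9^63 ≡ 124 · 88 · 71 · 84 · 81 · 9 ≡ 1 (mod 127).
Since 9^d ≡ 1 (mod 127), base 9 does not prove 127 composite.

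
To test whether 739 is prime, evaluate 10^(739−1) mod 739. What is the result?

10^1 ≡ 10 (mod 739)
10^2 ≡ 10^2 = 100 ≡ 100 (mod 739)
10^4 ≡ 100^2 = 10000 ≡ 393 (mod 739)
10^8 ≡ 393^2 = 154449 ≡ 737 (mod 739)
10^16 ≡ 737^2 = 543169 ≡ 4 (mod 739)
10^32 ≡ 4^2 = 16 ≡ 16 (mod 739)
10^64 ≡ 16^2 = 256 ≡ 256 (mod 739)
10^128 ≡ 256^2 = 65536 ≡ 504 (mod 739)
10^256 ≡ 504^2 = 254016 ≡ 539 (mod 739)
10^512 ≡ 539^2 = 290521 ≡ 94 (mod 739)
738 = 512 + 128 + 64 + 32 + 2 in binary powers of 2.
So 10^738 ≡ 94 · 504 · 256 · 16 · 100 ≡ 1 (mod 739).
Since the result is 1, base 10 gives no evidence that 739 is composite.

1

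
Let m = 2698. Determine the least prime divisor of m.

2

2698 is even: 2 divides it.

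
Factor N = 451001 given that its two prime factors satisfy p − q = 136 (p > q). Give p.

Since p = q + 136, we have 451001 = q(q + 136), so q² + 136q − 451001 = 0.
Discriminant: 136² + 4·451001 = 18496 + 1804004 = 1822500; √1822500 = 1350.
q = (−136 + 1350)/2 = 607, and p = q + 136 = 743.
Check: 607 · 743 = 451001.

743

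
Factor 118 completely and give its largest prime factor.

59

118 = 2 · 59
59 is prime.
So 118 = 2 · 59; the largest prime factor is 59.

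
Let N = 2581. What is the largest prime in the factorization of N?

2581 = 29 · 89
89 is prime.
So 2581 = 29 · 89; the largest prime factor is 89.

89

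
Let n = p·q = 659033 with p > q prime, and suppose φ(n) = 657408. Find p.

φ(n) = (p−1)(q−1) = n − (p+q) + 1, so p + q = 659033 − 657408 + 1 = 1626.
p and q are the roots of t² − 1626t + 659033 = 0.
Discriminant: 1626² − 4·659033 = 2643876 − 2636132 = 7744; √7744 = 88.
q = (1626 − 88)/2 = 769, p = (1626 + 88)/2 = 857.
Check: 769 · 857 = 659033.

857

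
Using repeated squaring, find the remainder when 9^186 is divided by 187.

9^1 ≡ 9 (mod 187)
9^2 ≡ 9^2 = 81 ≡ 81 (mod 187)
9^4 ≡ 81^2 = 6561 ≡ 16 (mod 187)
9^8 ≡ 16^2 = 256 ≡ 69 (mod 187)
9^16 ≡ 69^2 = 4761 ≡ 86 (mod 187)
9^32 ≡ 86^2 = 7396 ≡ 103 (mod 187)
9^64 ≡ 103^2 = 10609 ≡ 137 (mod 187)
9^128 ≡ 137^2 = 18769 ≡ 69 (mod 187)
186 = 128 + 32 + 16 + 8 + 2 in binary powers of 2.
So 9^186 ≡ 69 · 103 · 86 · 69 · 81 ≡ 64 (mod 187).
Since 64 ≠ 1, base 9 is a Fermat witness: 187 is composite.

64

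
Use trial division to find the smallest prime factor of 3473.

23

3473 is odd.
Digit sum 17, not divisible by 3.
Ends in 3: not divisible by 5.
7: 3473 = 7·496 + 1
11: 3473 = 11·315 + 8
13: 3473 = 13·267 + 2
17: 3473 = 17·204 + 5
19: 3473 = 19·182 + 15
23: 3473 = 23·151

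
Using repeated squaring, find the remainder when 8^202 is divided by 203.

8^1 ≡ 8 (mod 203)
8^2 ≡ 8^2 = 64 ≡ 64 (mod 203)
8^4 ≡ 64^2 = 4096 ≡ 36 (mod 203)
8^8 ≡ 36^2 = 1296 ≡ 78 (mod 203)
8^16 ≡ 78^2 = 6084 ≡ 197 (mod 203)
8^32 ≡ 197^2 = 38809 ≡ 36 (mod 203)
8^64 ≡ 36^2 = 1296 ≡ 78 (mod 203)
8^128 ≡ 78^2 = 6084 ≡ 197 (mod 203)
202 = 128 + 64 + 8 + 2 in binary powers of 2.
So 8^202 ≡ 197 · 78 · 78 · 64 ≡ 71 (mod 203).
Since 71 ≠ 1, base 8 is a Fermat witness: 203 is composite.

71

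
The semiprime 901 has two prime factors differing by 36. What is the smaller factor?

Since p = q + 36, we have 901 = q(q + 36), so q² + 36q − 901 = 0.
Discriminant: 36² + 4·901 = 1296 + 3604 = 4900; √4900 = 70.
q = (−36 + 70)/2 = 17, and p = q + 36 = 53.
Check: 17 · 53 = 901.

17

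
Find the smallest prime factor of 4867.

4867 is odd.
Digit sum 25, not divisible by 3.
Ends in 7: not divisible by 5.
7: 4867 = 7·695 + 2
11: 4867 = 11·442 + 5
13: 4867 = 13·374 + 5
17: 4867 = 17·286 + 5
19: 4867 = 19·256 + 3
23: 4867 = 23·211 + 14
29: 4867 = 29·167 + 24
31: 4867 = 31·157

31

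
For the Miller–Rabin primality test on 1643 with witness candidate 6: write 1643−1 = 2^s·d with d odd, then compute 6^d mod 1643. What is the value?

1643 − 1 = 1642 = 2^1 · 821, so d = 821.
6^1 ≡ 6 (mod 1643)
6^2 ≡ 6^2 = 36 ≡ 36 (mod 1643)
6^4 ≡ 36^2 = 1296 ≡ 1296 (mod 1643)
6^8 ≡ 1296^2 = 1679616 ≡ 470 (mod 1643)
6^16 ≡ 470^2 = 220900 ≡ 738 (mod 1643)
6^32 ≡ 738^2 = 544644 ≡ 811 (mod 1643)
6^64 ≡ 811^2 = 657721 ≡ 521 (mod 1643)
6^128 ≡ 521^2 = 271441 ≡ 346 (mod 1643)
6^256 ≡ 346^2 = 119716 ≡ 1420 (mod 1643)
6^512 ≡ 1420^2 = 2016400 ≡ 439 (mod 1643)
821 = 512 + 256 + 32 + 16 + 4 + 1 in binary powers of 2.
So 6^821 ≡ 439 · 1420 · 811 · 738 · 1296 · 6 ≡ 1607 (mod 1643).
Squaring chain: 1607; never reaches −1, so base 6 is a Miller–Rabin witness that 1643 is composite.

1607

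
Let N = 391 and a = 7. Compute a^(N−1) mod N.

213

7^1 ≡ 7 (mod 391)
7^2 ≡ 7^2 = 49 ≡ 49 (mod 391)
7^4 ≡ 49^2 = 2401 ≡ 55 (mod 391)
7^8 ≡ 55^2 = 3025 ≡ 288 (mod 391)
7^16 ≡ 288^2 = 82944 ≡ 52 (mod 391)
7^32 ≡ 52^2 = 2704 ≡ 358 (mod 391)
7^64 ≡ 358^2 = 128164 ≡ 307 (mod 391)
7^128 ≡ 307^2 = 94249 ≡ 18 (mod 391)
7^256 ≡ 18^2 = 324 ≡ 324 (mod 391)
390 = 256 + 128 + 4 + 2 in binary powers of 2.
So 7^390 ≡ 324 · 18 · 55 · 49 ≡ 213 (mod 391).
Since 213 ≠ 1, base 7 is a Fermat witness: 391 is composite.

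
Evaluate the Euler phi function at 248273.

230688

Factor: 248273 = 19 · 73 · 179.
φ(248273) = (19−1) · (73−1) · (179−1) = 18 · 72 · 178 = 230688.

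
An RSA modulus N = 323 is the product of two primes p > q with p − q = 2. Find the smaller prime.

Since p = q + 2, we have 323 = q(q + 2), so q² + 2q − 323 = 0.
Discriminant: 2² + 4·323 = 4 + 1292 = 1296; √1296 = 36.
q = (−2 + 36)/2 = 17, and p = q + 2 = 19.
Check: 17 · 19 = 323.

17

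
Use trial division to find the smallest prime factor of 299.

13

299 is odd.
Digit sum 20, not divisible by 3.
Ends in 9: not divisible by 5.
7: 299 = 7·42 + 5
11: 299 = 11·27 + 2
13: 299 = 13·23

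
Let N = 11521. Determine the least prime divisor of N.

11521 is odd.
Digit sum 10, not divisible by 3.
Ends in 1: not divisible by 5.
7: 11521 = 7·1645 + 6
11: 11521 = 11·1047 + 4
13: 11521 = 13·886 + 3
17: 11521 = 17·677 + 12
19: 11521 = 19·606 + 7
23: 11521 = 23·500 + 21
29: 11521 = 29·397 + 8
31: 11521 = 31·371 + 20
37: 11521 = 37·311 + 14
41: 11521 = 41·281

41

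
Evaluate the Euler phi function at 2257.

2160

Factor: 2257 = 37 · 61.
φ(2257) = (37−1) · (61−1) = 36 · 60 = 2160.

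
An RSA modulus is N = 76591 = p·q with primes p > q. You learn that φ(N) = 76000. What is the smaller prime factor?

φ(n) = (p−1)(q−1) = n − (p+q) + 1, so p + q = 76591 − 76000 + 1 = 592.
p and q are the roots of t² − 592t + 76591 = 0.
Discriminant: 592² − 4·76591 = 350464 − 306364 = 44100; √44100 = 210.
q = (592 − 210)/2 = 191, p = (592 + 210)/2 = 401.
Check: 191 · 401 = 76591.

191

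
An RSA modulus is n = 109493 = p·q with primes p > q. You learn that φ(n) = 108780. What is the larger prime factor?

φ(n) = (p−1)(q−1) = n − (p+q) + 1, so p + q = 109493 − 108780 + 1 = 714.
p and q are the roots of t² − 714t + 109493 = 0.
Discriminant: 714² − 4·109493 = 509796 − 437972 = 71824; √71824 = 268.
q = (714 − 268)/2 = 223, p = (714 + 268)/2 = 491.
Check: 223 · 491 = 109493.

491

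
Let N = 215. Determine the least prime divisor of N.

5

215 is odd.
Digit sum 8, not divisible by 3.
Ends in 5: divisible by 5.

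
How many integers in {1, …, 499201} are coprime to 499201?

480480

Factor: 499201 = 71 · 79 · 89.
φ(499201) = (71−1) · (79−1) · (89−1) = 70 · 78 · 88 = 480480.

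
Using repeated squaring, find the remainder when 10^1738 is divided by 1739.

1231

10^1 ≡ 10 (mod 1739)
10^2 ≡ 10^2 = 100 ≡ 100 (mod 1739)
10^4 ≡ 100^2 = 10000 ≡ 1305 (mod 1739)
10^8 ≡ 1305^2 = 1703025 ≡ 544 (mod 1739)
10^16 ≡ 544^2 = 295936 ≡ 306 (mod 1739)
10^32 ≡ 306^2 = 93636 ≡ 1469 (mod 1739)
10^64 ≡ 1469^2 = 2157961 ≡ 1601 (mod 1739)
10^128 ≡ 1601^2 = 2563201 ≡ 1654 (mod 1739)
10^256 ≡ 1654^2 = 2735716 ≡ 269 (mod 1739)
10^512 ≡ 269^2 = 72361 ≡ 1062 (mod 1739)
10^1024 ≡ 1062^2 = 1127844 ≡ 972 (mod 1739)
1738 = 1024 + 512 + 128 + 64 + 8 + 2 in binary powers of 2.
So 10^1738 ≡ 972 · 1062 · 1654 · 1601 · 544 · 100 ≡ 1231 (mod 1739).
Since 1231 ≠ 1, base 10 is a Fermat witness: 1739 is composite.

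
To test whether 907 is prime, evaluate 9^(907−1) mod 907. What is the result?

9^1 ≡ 9 (mod 907)
9^2 ≡ 9^2 = 81 ≡ 81 (mod 907)
9^4 ≡ 81^2 = 6561 ≡ 212 (mod 907)
9^8 ≡ 212^2 = 44944 ≡ 501 (mod 907)
9^16 ≡ 501^2 = 251001 ≡ 669 (mod 907)
9^32 ≡ 669^2 = 447561 ≡ 410 (mod 907)
9^64 ≡ 410^2 = 168100 ≡ 305 (mod 907)
9^128 ≡ 305^2 = 93025 ≡ 511 (mod 907)
9^256 ≡ 511^2 = 261121 ≡ 812 (mod 907)
9^512 ≡ 812^2 = 659344 ≡ 862 (mod 907)
906 = 512 + 256 + 128 + 8 + 2 in binary powers of 2.
So 9^906 ≡ 862 · 812 · 511 · 501 · 81 ≡ 1 (mod 907).
Since the result is 1, base 9 gives no evidence that 907 is composite.

1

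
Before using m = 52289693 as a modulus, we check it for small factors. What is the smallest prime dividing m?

52289693 is odd.
Digit sum 44, not divisible by 3.
Ends in 3: not divisible by 5.
7: 52289693 = 7·7469956 + 1
11: 52289693 = 11·4753608 + 5
13: 52289693 = 13·4022284 + 1
17: 52289693 = 17·3075864 + 5
19: 52289693 = 19·2752089 + 2
23: 52289693 = 23·2273464 + 21
29: 52289693 = 29·1803092 + 25
31: 52289693 = 31·1686764 + 9
37: 52289693 = 37·1413234 + 35
41: 52289693 = 41·1275358 + 15
43: 52289693 = 43·1216039 + 16
47: 52289693 = 47·1112546 + 31
53: 52289693 = 53·986597 + 52
59: 52289693 = 59·886265 + 58
61: 52289693 = 61·857208 + 5
67: 52289693 = 67·780443 + 12
71: 52289693 = 71·736474 + 39
73: 52289693 = 73·716297 + 12
79: 52289693 = 79·661894 + 67
83: 52289693 = 83·629996 + 25
89: 52289693 = 89·587524 + 57
97: 52289693 = 97·539069

97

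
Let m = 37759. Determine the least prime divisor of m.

61

37759 is odd.
Digit sum 31, not divisible by 3.
Ends in 9: not divisible by 5.
7: 37759 = 7·5394 + 1
11: 37759 = 11·3432 + 7
13: 37759 = 13·2904 + 7
17: 37759 = 17·2221 + 2
19: 37759 = 19·1987 + 6
23: 37759 = 23·1641 + 16
29: 37759 = 29·1302 + 1
31: 37759 = 31·1218 + 1
37: 37759 = 37·1020 + 19
41: 37759 = 41·920 + 39
43: 37759 = 43·878 + 5
47: 37759 = 47·803 + 18
53: 37759 = 53·712 + 23
59: 37759 = 59·639 + 58
61: 37759 = 61·619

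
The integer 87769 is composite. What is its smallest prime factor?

11

87769 is odd.
Digit sum 37, not divisible by 3.
Ends in 9: not divisible by 5.
7: 87769 = 7·12538 + 3
11: 87769 = 11·7979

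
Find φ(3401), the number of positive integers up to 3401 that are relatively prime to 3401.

3204

Factor: 3401 = 19 · 179.
φ(3401) = (19−1) · (179−1) = 18 · 178 = 3204.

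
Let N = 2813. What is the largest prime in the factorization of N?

97

2813 = 29 · 97
97 is prime.
So 2813 = 29 · 97; the largest prime factor is 97.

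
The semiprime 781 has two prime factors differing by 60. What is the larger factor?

71

Since p = q + 60, we have 781 = q(q + 60), so q² + 60q − 781 = 0.
Discriminant: 60² + 4·781 = 3600 + 3124 = 6724; √6724 = 82.
q = (−60 + 82)/2 = 11, and p = q + 60 = 71.
Check: 11 · 71 = 781.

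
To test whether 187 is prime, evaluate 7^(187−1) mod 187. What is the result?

70

7^1 ≡ 7 (mod 187)
7^2 ≡ 7^2 = 49 ≡ 49 (mod 187)
7^4 ≡ 49^2 = 2401 ≡ 157 (mod 187)
7^8 ≡ 157^2 = 24649 ≡ 152 (mod 187)
7^16 ≡ 152^2 = 23104 ≡ 103 (mod 187)
7^32 ≡ 103^2 = 10609 ≡ 137 (mod 187)
7^64 ≡ 137^2 = 18769 ≡ 69 (mod 187)
7^128 ≡ 69^2 = 4761 ≡ 86 (mod 187)
186 = 128 + 32 + 16 + 8 + 2 in binary powers of 2.
So 7^186 ≡ 86 · 137 · 103 · 152 · 49 ≡ 70 (mod 187).
Since 70 ≠ 1, base 7 is a Fermat witness: 187 is composite.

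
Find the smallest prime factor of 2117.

29

2117 is odd.
Digit sum 11, not divisible by 3.
Ends in 7: not divisible by 5.
7: 2117 = 7·302 + 3
11: 2117 = 11·192 + 5
13: 2117 = 13·162 + 11
17: 2117 = 17·124 + 9
19: 2117 = 19·111 + 8
23: 2117 = 23·92 + 1
29: 2117 = 29·73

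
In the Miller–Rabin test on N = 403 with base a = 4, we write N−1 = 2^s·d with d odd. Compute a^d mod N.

403 − 1 = 402 = 2^1 · 201, so d = 201.
4^1 ≡ 4 (mod 403)
4^2 ≡ 4^2 = 16 ≡ 16 (mod 403)
4^4 ≡ 16^2 = 256 ≡ 256 (mod 403)
4^8 ≡ 256^2 = 65536 ≡ 250 (mod 403)
4^16 ≡ 250^2 = 62500 ≡ 35 (mod 403)
4^32 ≡ 35^2 = 1225 ≡ 16 (mod 403)
4^64 ≡ 16^2 = 256 ≡ 256 (mod 403)
4^128 ≡ 256^2 = 65536 ≡ 250 (mod 403)
201 = 128 + 64 + 8 + 1 in binary powers of 2.
So 4^201 ≡ 250 · 256 · 250 · 4 ≡ 376 (mod 403).
Squaring chain: 376; never reaches −1, so base 4 is a Miller–Rabin witness that 403 is composite.

376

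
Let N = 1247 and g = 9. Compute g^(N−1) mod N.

552

9^1 ≡ 9 (mod 1247)
9^2 ≡ 9^2 = 81 ≡ 81 (mod 1247)
9^4 ≡ 81^2 = 6561 ≡ 326 (mod 1247)
9^8 ≡ 326^2 = 106276 ≡ 281 (mod 1247)
9^16 ≡ 281^2 = 78961 ≡ 400 (mod 1247)
9^32 ≡ 400^2 = 160000 ≡ 384 (mod 1247)
9^64 ≡ 384^2 = 147456 ≡ 310 (mod 1247)
9^128 ≡ 310^2 = 96100 ≡ 81 (mod 1247)
9^256 ≡ 81^2 = 6561 ≡ 326 (mod 1247)
9^512 ≡ 326^2 = 106276 ≡ 281 (mod 1247)
9^1024 ≡ 281^2 = 78961 ≡ 400 (mod 1247)
1246 = 1024 + 128 + 64 + 16 + 8 + 4 + 2 in binary powers of 2.
So 9^1246 ≡ 400 · 81 · 310 · 400 · 281 · 326 · 81 ≡ 552 (mod 1247).
Since 552 ≠ 1, base 9 is a Fermat witness: 1247 is composite.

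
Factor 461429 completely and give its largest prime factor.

461429 = 67 · 6887
6887 = 71 · 97
97 is prime.
So 461429 = 67 · 71 · 97; the largest prime factor is 97.

97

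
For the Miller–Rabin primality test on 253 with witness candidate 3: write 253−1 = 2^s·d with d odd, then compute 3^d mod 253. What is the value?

236

253 − 1 = 252 = 2^2 · 63, so d = 63.
3^1 ≡ 3 (mod 253)
3^2 ≡ 3^2 = 9 ≡ 9 (mod 253)
3^4 ≡ 9^2 = 81 ≡ 81 (mod 253)
3^8 ≡ 81^2 = 6561 ≡ 236 (mod 253)
3^16 ≡ 236^2 = 55696 ≡ 36 (mod 253)
3^32 ≡ 36^2 = 1296 ≡ 31 (mod 253)
63 = 32 + 16 + 8 + 4 + 2 + 1 in binary powers of 2.
So 3^63 ≡ 31 · 36 · 236 · 81 · 9 · 3 ≡ 236 (mod 253).
Squaring chain: 236 → 36; never reaches −1, so base 3 is a Miller–Rabin witness that 253 is composite.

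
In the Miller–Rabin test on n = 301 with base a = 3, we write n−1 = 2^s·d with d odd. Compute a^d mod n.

301 − 1 = 300 = 2^2 · 75, so d = 75.
3^1 ≡ 3 (mod 301)
3^2 ≡ 3^2 = 9 ≡ 9 (mod 301)
3^4 ≡ 9^2 = 81 ≡ 81 (mod 301)
3^8 ≡ 81^2 = 6561 ≡ 240 (mod 301)
3^16 ≡ 240^2 = 57600 ≡ 109 (mod 301)
3^32 ≡ 109^2 = 11881 ≡ 142 (mod 301)
3^64 ≡ 142^2 = 20164 ≡ 298 (mod 301)
75 = 64 + 8 + 2 + 1 in binary powers of 2.
So 3^75 ≡ 298 · 240 · 9 · 3 ≡ 125 (mod 301).
Squaring chain: 125 → 274; never reaches −1, so base 3 is a Miller–Rabin witness that 301 is composite.

125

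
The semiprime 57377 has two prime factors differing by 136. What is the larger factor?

Since p = q + 136, we have 57377 = q(q + 136), so q² + 136q − 57377 = 0.
Discriminant: 136² + 4·57377 = 18496 + 229508 = 248004; √248004 = 498.
q = (−136 + 498)/2 = 181, and p = q + 136 = 317.
Check: 181 · 317 = 57377.

317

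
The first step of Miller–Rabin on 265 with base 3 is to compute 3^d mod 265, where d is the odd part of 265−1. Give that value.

265 − 1 = 264 = 2^3 · 33, so d = 33.
3^1 ≡ 3 (mod 265)
3^2 ≡ 3^2 = 9 ≡ 9 (mod 265)
3^4 ≡ 9^2 = 81 ≡ 81 (mod 265)
3^8 ≡ 81^2 = 6561 ≡ 201 (mod 265)
3^16 ≡ 201^2 = 40401 ≡ 121 (mod 265)
3^32 ≡ 121^2 = 14641 ≡ 66 (mod 265)
33 = 32 + 1 in binary powers of 2.
So 3^33 ≡ 66 · 3 ≡ 198 (mod 265).
Squaring chain: 198 → 249 → 256; never reaches −1, so base 3 is a Miller–Rabin witness that 265 is composite.

198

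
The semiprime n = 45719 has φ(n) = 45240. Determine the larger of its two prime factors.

φ(n) = (p−1)(q−1) = n − (p+q) + 1, so p + q = 45719 − 45240 + 1 = 480.
p and q are the roots of t² − 480t + 45719 = 0.
Discriminant: 480² − 4·45719 = 230400 − 182876 = 47524; √47524 = 218.
q = (480 − 218)/2 = 131, p = (480 + 218)/2 = 349.
Check: 131 · 349 = 45719.

349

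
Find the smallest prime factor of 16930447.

16930447 is odd.
Digit sum 34, not divisible by 3.
Ends in 7: not divisible by 5.
7: 16930447 = 7·2418635 + 2
11: 16930447 = 11·1539131 + 6
13: 16930447 = 13·1302342 + 1
17: 16930447 = 17·995908 + 11
19: 16930447 = 19·891076 + 3
23: 16930447 = 23·736106 + 9
29: 16930447 = 29·583808 + 15
31: 16930447 = 31·546143 + 14
37: 16930447 = 37·457579 + 24
41: 16930447 = 41·412937 + 30
43: 16930447 = 43·393731 + 14
47: 16930447 = 47·360222 + 13
53: 16930447 = 53·319442 + 21
59: 16930447 = 59·286956 + 43
61: 16930447 = 61·277548 + 19
67: 16930447 = 67·252693 + 16
71: 16930447 = 71·238457

71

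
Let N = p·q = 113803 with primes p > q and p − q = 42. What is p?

Since p = q + 42, we have 113803 = q(q + 42), so q² + 42q − 113803 = 0.
Discriminant: 42² + 4·113803 = 1764 + 455212 = 456976; √456976 = 676.
q = (−42 + 676)/2 = 317, and p = q + 42 = 359.
Check: 317 · 359 = 113803.

359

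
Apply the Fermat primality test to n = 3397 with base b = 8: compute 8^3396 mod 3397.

8^1 ≡ 8 (mod 3397)
8^2 ≡ 8^2 = 64 ≡ 64 (mod 3397)
8^4 ≡ 64^2 = 4096 ≡ 699 (mod 3397)
8^8 ≡ 699^2 = 488601 ≡ 2830 (mod 3397)
8^16 ≡ 2830^2 = 8008900 ≡ 2171 (mod 3397)
8^32 ≡ 2171^2 = 4713241 ≡ 1602 (mod 3397)
8^64 ≡ 1602^2 = 2566404 ≡ 1669 (mod 3397)
8^128 ≡ 1669^2 = 2785561 ≡ 21 (mod 3397)
8^256 ≡ 21^2 = 441 ≡ 441 (mod 3397)
8^512 ≡ 441^2 = 194481 ≡ 852 (mod 3397)
8^1024 ≡ 852^2 = 725904 ≡ 2343 (mod 3397)
8^2048 ≡ 2343^2 = 5489649 ≡ 97 (mod 3397)
3396 = 2048 + 1024 + 256 + 64 + 4 in binary powers of 2.
So 8^3396 ≡ 97 · 2343 · 441 · 1669 · 699 ≡ 2013 (mod 3397).
Since 2013 ≠ 1, base 8 is a Fermat witness: 3397 is composite.

2013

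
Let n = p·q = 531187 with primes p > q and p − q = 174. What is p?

Since p = q + 174, we have 531187 = q(q + 174), so q² + 174q − 531187 = 0.
Discriminant: 174² + 4·531187 = 30276 + 2124748 = 2155024; √2155024 = 1468.
q = (−174 + 1468)/2 = 647, and p = q + 174 = 821.
Check: 647 · 821 = 531187.

821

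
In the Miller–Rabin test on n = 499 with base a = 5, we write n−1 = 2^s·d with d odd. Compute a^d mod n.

499 − 1 = 498 = 2^1 · 249, so d = 249.
5^1 ≡ 5 (mod 499)
5^2 ≡ 5^2 = 25 ≡ 25 (mod 499)
5^4 ≡ 25^2 = 625 ≡ 126 (mod 499)
5^8 ≡ 126^2 = 15876 ≡ 407 (mod 499)
5^16 ≡ 407^2 = 165649 ≡ 480 (mod 499)
5^32 ≡ 480^2 = 230400 ≡ 361 (mod 499)
5^64 ≡ 361^2 = 130321 ≡ 82 (mod 499)
5^128 ≡ 82^2 = 6724 ≡ 237 (mod 499)
249 = 128 + 64 + 32 + 16 + 8 + 1 in binary powers of 2.
So 5^249 ≡ 237 · 82 · 361 · 480 · 407 · 5 ≡ 1 (mod 499).
Since 5^d ≡ 1 (mod 499), base 5 does not prove 499 composite.

1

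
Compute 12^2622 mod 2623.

790

12^1 ≡ 12 (mod 2623)
12^2 ≡ 12^2 = 144 ≡ 144 (mod 2623)
12^4 ≡ 144^2 = 20736 ≡ 2375 (mod 2623)
12^8 ≡ 2375^2 = 5640625 ≡ 1175 (mod 2623)
12^16 ≡ 1175^2 = 1380625 ≡ 927 (mod 2623)
12^32 ≡ 927^2 = 859329 ≡ 1608 (mod 2623)
12^64 ≡ 1608^2 = 2585664 ≡ 2009 (mod 2623)
12^128 ≡ 2009^2 = 4036081 ≡ 1907 (mod 2623)
12^256 ≡ 1907^2 = 3636649 ≡ 1171 (mod 2623)
12^512 ≡ 1171^2 = 1371241 ≡ 2035 (mod 2623)
12^1024 ≡ 2035^2 = 4141225 ≡ 2131 (mod 2623)
12^2048 ≡ 2131^2 = 4541161 ≡ 748 (mod 2623)
2622 = 2048 + 512 + 32 + 16 + 8 + 4 + 2 in binary powers of 2.
So 12^2622 ≡ 748 · 2035 · 1608 · 927 · 1175 · 2375 · 144 ≡ 790 (mod 2623).
Since 790 ≠ 1, base 12 is a Fermat witness: 2623 is composite.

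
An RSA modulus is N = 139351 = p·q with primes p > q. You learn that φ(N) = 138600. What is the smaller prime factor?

φ(n) = (p−1)(q−1) = n − (p+q) + 1, so p + q = 139351 − 138600 + 1 = 752.
p and q are the roots of t² − 752t + 139351 = 0.
Discriminant: 752² − 4·139351 = 565504 − 557404 = 8100; √8100 = 90.
q = (752 − 90)/2 = 331, p = (752 + 90)/2 = 421.
Check: 331 · 421 = 139351.

331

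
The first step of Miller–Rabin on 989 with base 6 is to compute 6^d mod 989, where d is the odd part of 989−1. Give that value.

989 − 1 = 988 = 2^2 · 247, so d = 247.
6^1 ≡ 6 (mod 989)
6^2 ≡ 6^2 = 36 ≡ 36 (mod 989)
6^4 ≡ 36^2 = 1296 ≡ 307 (mod 989)
6^8 ≡ 307^2 = 94249 ≡ 294 (mod 989)
6^16 ≡ 294^2 = 86436 ≡ 393 (mod 989)
6^32 ≡ 393^2 = 154449 ≡ 165 (mod 989)
6^64 ≡ 165^2 = 27225 ≡ 522 (mod 989)
6^128 ≡ 522^2 = 272484 ≡ 509 (mod 989)
247 = 128 + 64 + 32 + 16 + 4 + 2 + 1 in binary powers of 2.
So 6^247 ≡ 509 · 522 · 165 · 393 · 307 · 36 · 6 ≡ 393 (mod 989).
Squaring chain: 393 → 165; never reaches −1, so base 6 is a Miller–Rabin witness that 989 is composite.

393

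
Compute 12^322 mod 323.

12^1 ≡ 12 (mod 323)
12^2 ≡ 12^2 = 144 ≡ 144 (mod 323)
12^4 ≡ 144^2 = 20736 ≡ 64 (mod 323)
12^8 ≡ 64^2 = 4096 ≡ 220 (mod 323)
12^16 ≡ 220^2 = 48400 ≡ 273 (mod 323)
12^32 ≡ 273^2 = 74529 ≡ 239 (mod 323)
12^64 ≡ 239^2 = 57121 ≡ 273 (mod 323)
12^128 ≡ 273^2 = 74529 ≡ 239 (mod 323)
12^256 ≡ 239^2 = 57121 ≡ 273 (mod 323)
322 = 256 + 64 + 2 in binary powers of 2.
So 12^322 ≡ 273 · 273 · 144 ≡ 178 (mod 323).
Since 178 ≠ 1, base 12 is a Fermat witness: 323 is composite.

178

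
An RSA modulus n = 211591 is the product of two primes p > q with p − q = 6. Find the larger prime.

Since p = q + 6, we have 211591 = q(q + 6), so q² + 6q − 211591 = 0.
Discriminant: 6² + 4·211591 = 36 + 846364 = 846400; √846400 = 920.
q = (−6 + 920)/2 = 457, and p = q + 6 = 463.
Check: 457 · 463 = 211591.

463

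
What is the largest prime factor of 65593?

89

65593 = 11 · 5963
5963 = 67 · 89
89 is prime.
So 65593 = 11 · 67 · 89; the largest prime factor is 89.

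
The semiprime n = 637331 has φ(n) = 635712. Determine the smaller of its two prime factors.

φ(n) = (p−1)(q−1) = n − (p+q) + 1, so p + q = 637331 − 635712 + 1 = 1620.
p and q are the roots of t² − 1620t + 637331 = 0.
Discriminant: 1620² − 4·637331 = 2624400 − 2549324 = 75076; √75076 = 274.
q = (1620 − 274)/2 = 673, p = (1620 + 274)/2 = 947.
Check: 673 · 947 = 637331.

673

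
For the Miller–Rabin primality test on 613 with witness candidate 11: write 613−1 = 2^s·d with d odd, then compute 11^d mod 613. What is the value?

613 − 1 = 612 = 2^2 · 153, so d = 153.
11^1 ≡ 11 (mod 613)
11^2 ≡ 11^2 = 121 ≡ 121 (mod 613)
11^4 ≡ 121^2 = 14641 ≡ 542 (mod 613)
11^8 ≡ 542^2 = 293764 ≡ 137 (mod 613)
11^16 ≡ 137^2 = 18769 ≡ 379 (mod 613)
11^32 ≡ 379^2 = 143641 ≡ 199 (mod 613)
11^64 ≡ 199^2 = 39601 ≡ 369 (mod 613)
11^128 ≡ 369^2 = 136161 ≡ 75 (mod 613)
153 = 128 + 16 + 8 + 1 in binary powers of 2.
So 11^153 ≡ 75 · 379 · 137 · 11 ≡ 35 (mod 613).
Squaring chain: 35 → 612; reaches −1, so base 11 does not prove 613 composite.

35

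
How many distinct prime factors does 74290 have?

74290 = 2 · 37145
37145 = 5 · 7429
7429 = 17 · 437
437 = 19 · 23
74290 = 2 · 5 · 17 · 19 · 23, which has 5 distinct prime factors.

5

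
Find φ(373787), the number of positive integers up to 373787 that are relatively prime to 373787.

Factor: 373787 = 19 · 103 · 191.
φ(373787) = (19−1) · (103−1) · (191−1) = 18 · 102 · 190 = 348840.

348840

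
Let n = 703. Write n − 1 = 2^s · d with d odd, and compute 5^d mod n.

438

703 − 1 = 702 = 2^1 · 351, so d = 351.
5^1 ≡ 5 (mod 703)
5^2 ≡ 5^2 = 25 ≡ 25 (mod 703)
5^4 ≡ 25^2 = 625 ≡ 625 (mod 703)
5^8 ≡ 625^2 = 390625 ≡ 460 (mod 703)
5^16 ≡ 460^2 = 211600 ≡ 700 (mod 703)
5^32 ≡ 700^2 = 490000 ≡ 9 (mod 703)
5^64 ≡ 9^2 = 81 ≡ 81 (mod 703)
5^128 ≡ 81^2 = 6561 ≡ 234 (mod 703)
5^256 ≡ 234^2 = 54756 ≡ 625 (mod 703)
351 = 256 + 64 + 16 + 8 + 4 + 2 + 1 in binary powers of 2.
So 5^351 ≡ 625 · 81 · 700 · 460 · 625 · 25 · 5 ≡ 438 (mod 703).
Squaring chain: 438; never reaches −1, so base 5 is a Miller–Rabin witness that 703 is composite.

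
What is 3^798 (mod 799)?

3^1 ≡ 3 (mod 799)
3^2 ≡ 3^2 = 9 ≡ 9 (mod 799)
3^4 ≡ 9^2 = 81 ≡ 81 (mod 799)
3^8 ≡ 81^2 = 6561 ≡ 169 (mod 799)
3^16 ≡ 169^2 = 28561 ≡ 596 (mod 799)
3^32 ≡ 596^2 = 355216 ≡ 460 (mod 799)
3^64 ≡ 460^2 = 211600 ≡ 664 (mod 799)
3^128 ≡ 664^2 = 440896 ≡ 647 (mod 799)
3^256 ≡ 647^2 = 418609 ≡ 732 (mod 799)
3^512 ≡ 732^2 = 535824 ≡ 494 (mod 799)
798 = 512 + 256 + 16 + 8 + 4 + 2 in binary powers of 2.
So 3^798 ≡ 494 · 732 · 596 · 169 · 81 · 9 ≡ 784 (mod 799).
Since 784 ≠ 1, base 3 is a Fermat witness: 799 is composite.

784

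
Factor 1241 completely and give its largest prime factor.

1241 = 17 · 73
73 is prime.
So 1241 = 17 · 73; the largest prime factor is 73.

73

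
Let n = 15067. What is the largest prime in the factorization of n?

61

15067 = 13 · 1159
1159 = 19 · 61
61 is prime.
So 15067 = 13 · 19 · 61; the largest prime factor is 61.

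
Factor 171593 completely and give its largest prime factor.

171593 = 29 · 5917
5917 = 61 · 97
97 is prime.
So 171593 = 29 · 61 · 97; the largest prime factor is 97.

97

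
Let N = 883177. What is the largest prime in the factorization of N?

47

883177 = 19 · 46483
46483 = 23 · 2021
2021 = 43 · 47
47 is prime.
So 883177 = 19 · 23 · 43 · 47; the largest prime factor is 47.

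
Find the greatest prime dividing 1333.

1333 = 31 · 43
43 is prime.
So 1333 = 31 · 43; the largest prime factor is 43.

43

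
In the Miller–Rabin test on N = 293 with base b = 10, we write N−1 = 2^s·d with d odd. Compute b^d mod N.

292

293 − 1 = 292 = 2^2 · 73, so d = 73.
10^1 ≡ 10 (mod 293)
10^2 ≡ 10^2 = 100 ≡ 100 (mod 293)
10^4 ≡ 100^2 = 10000 ≡ 38 (mod 293)
10^8 ≡ 38^2 = 1444 ≡ 272 (mod 293)
10^16 ≡ 272^2 = 73984 ≡ 148 (mod 293)
10^32 ≡ 148^2 = 21904 ≡ 222 (mod 293)
10^64 ≡ 222^2 = 49284 ≡ 60 (mod 293)
73 = 64 + 8 + 1 in binary powers of 2.
So 10^73 ≡ 60 · 272 · 10 ≡ 292 (mod 293).
Since 10^d ≡ 292 (mod 293), base 10 does not prove 293 composite.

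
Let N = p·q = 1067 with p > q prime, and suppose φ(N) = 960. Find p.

97

φ(n) = (p−1)(q−1) = n − (p+q) + 1, so p + q = 1067 − 960 + 1 = 108.
p and q are the roots of t² − 108t + 1067 = 0.
Discriminant: 108² − 4·1067 = 11664 − 4268 = 7396; √7396 = 86.
q = (108 − 86)/2 = 11, p = (108 + 86)/2 = 97.
Check: 11 · 97 = 1067.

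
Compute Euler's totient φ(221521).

205920

Factor: 221521 = 19 · 89 · 131.
φ(221521) = (19−1) · (89−1) · (131−1) = 18 · 88 · 130 = 205920.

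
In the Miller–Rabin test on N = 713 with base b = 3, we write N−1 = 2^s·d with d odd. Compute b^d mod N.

713 − 1 = 712 = 2^3 · 89, so d = 89.
3^1 ≡ 3 (mod 713)
3^2 ≡ 3^2 = 9 ≡ 9 (mod 713)
3^4 ≡ 9^2 = 81 ≡ 81 (mod 713)
3^8 ≡ 81^2 = 6561 ≡ 144 (mod 713)
3^16 ≡ 144^2 = 20736 ≡ 59 (mod 713)
3^32 ≡ 59^2 = 3481 ≡ 629 (mod 713)
3^64 ≡ 629^2 = 395641 ≡ 639 (mod 713)
89 = 64 + 16 + 8 + 1 in binary powers of 2.
So 3^89 ≡ 639 · 59 · 144 · 3 ≡ 486 (mod 713).
Squaring chain: 486 → 193 → 173; never reaches −1, so base 3 is a Miller–Rabin witness that 713 is composite.

486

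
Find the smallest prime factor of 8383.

83

8383 is odd.
Digit sum 22, not divisible by 3.
Ends in 3: not divisible by 5.
7: 8383 = 7·1197 + 4
11: 8383 = 11·762 + 1
13: 8383 = 13·644 + 11
17: 8383 = 17·493 + 2
19: 8383 = 19·441 + 4
23: 8383 = 23·364 + 11
29: 8383 = 29·289 + 2
31: 8383 = 31·270 + 13
37: 8383 = 37·226 + 21
41: 8383 = 41·204 + 19
43: 8383 = 43·194 + 41
47: 8383 = 47·178 + 17
53: 8383 = 53·158 + 9
59: 8383 = 59·142 + 5
61: 8383 = 61·137 + 26
67: 8383 = 67·125 + 8
71: 8383 = 71·118 + 5
73: 8383 = 73·114 + 61
79: 8383 = 79·106 + 9
83: 8383 = 83·101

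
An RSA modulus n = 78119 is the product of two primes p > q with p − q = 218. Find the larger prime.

409

Since p = q + 218, we have 78119 = q(q + 218), so q² + 218q − 78119 = 0.
Discriminant: 218² + 4·78119 = 47524 + 312476 = 360000; √360000 = 600.
q = (−218 + 600)/2 = 191, and p = q + 218 = 409.
Check: 191 · 409 = 78119.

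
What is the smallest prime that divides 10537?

10537 is odd.
Digit sum 16, not divisible by 3.
Ends in 7: not divisible by 5.
7: 10537 = 7·1505 + 2
11: 10537 = 11·957 + 10
13: 10537 = 13·810 + 7
17: 10537 = 17·619 + 14
19: 10537 = 19·554 + 11
23: 10537 = 23·458 + 3
29: 10537 = 29·363 + 10
31: 10537 = 31·339 + 28
37: 10537 = 37·284 + 29
41: 10537 = 41·257

41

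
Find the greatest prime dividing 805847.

83

805847 = 7 · 115121
115121 = 19 · 6059
6059 = 73 · 83
83 is prime.
So 805847 = 7 · 19 · 73 · 83; the largest prime factor is 83.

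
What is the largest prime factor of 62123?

62123 = 23 · 2701
2701 = 37 · 73
73 is prime.
So 62123 = 23 · 37 · 73; the largest prime factor is 73.

73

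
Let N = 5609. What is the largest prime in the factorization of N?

79

5609 = 71 · 79
79 is prime.
So 5609 = 71 · 79; the largest prime factor is 79.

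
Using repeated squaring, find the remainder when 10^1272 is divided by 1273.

10^1 ≡ 10 (mod 1273)
10^2 ≡ 10^2 = 100 ≡ 100 (mod 1273)
10^4 ≡ 100^2 = 10000 ≡ 1089 (mod 1273)
10^8 ≡ 1089^2 = 1185921 ≡ 758 (mod 1273)
10^16 ≡ 758^2 = 574564 ≡ 441 (mod 1273)
10^32 ≡ 441^2 = 194481 ≡ 985 (mod 1273)
10^64 ≡ 985^2 = 970225 ≡ 199 (mod 1273)
10^128 ≡ 199^2 = 39601 ≡ 138 (mod 1273)
10^256 ≡ 138^2 = 19044 ≡ 1222 (mod 1273)
10^512 ≡ 1222^2 = 1493284 ≡ 55 (mod 1273)
10^1024 ≡ 55^2 = 3025 ≡ 479 (mod 1273)
1272 = 1024 + 128 + 64 + 32 + 16 + 8 in binary powers of 2.
So 10^1272 ≡ 479 · 138 · 199 · 985 · 441 · 758 ≡ 349 (mod 1273).
Since 349 ≠ 1, base 10 is a Fermat witness: 1273 is composite.

349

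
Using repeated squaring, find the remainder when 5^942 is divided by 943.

5^1 ≡ 5 (mod 943)
5^2 ≡ 5^2 = 25 ≡ 25 (mod 943)
5^4 ≡ 25^2 = 625 ≡ 625 (mod 943)
5^8 ≡ 625^2 = 390625 ≡ 223 (mod 943)
5^16 ≡ 223^2 = 49729 ≡ 693 (mod 943)
5^32 ≡ 693^2 = 480249 ≡ 262 (mod 943)
5^64 ≡ 262^2 = 68644 ≡ 748 (mod 943)
5^128 ≡ 748^2 = 559504 ≡ 305 (mod 943)
5^256 ≡ 305^2 = 93025 ≡ 611 (mod 943)
5^512 ≡ 611^2 = 373321 ≡ 836 (mod 943)
942 = 512 + 256 + 128 + 32 + 8 + 4 + 2 in binary powers of 2.
So 5^942 ≡ 836 · 611 · 305 · 262 · 223 · 625 · 25 ≡ 558 (mod 943).
Since 558 ≠ 1, base 5 is a Fermat witness: 943 is composite.

558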